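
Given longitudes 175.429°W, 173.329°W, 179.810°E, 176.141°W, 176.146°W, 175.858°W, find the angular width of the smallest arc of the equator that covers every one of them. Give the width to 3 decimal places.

Sort the longitudes: -176.146°, -176.141°, -175.858°, -175.429°, -173.329°, +179.810°.
Eastward gaps between consecutive values (wrapping around): 0.005°, 0.283°, 0.429°, 2.100°, 353.139°, 4.044°.
Largest gap = 353.139° ⇒ minimal covering band is its complement: 360° − 353.139° = 6.861°.
Band runs from +179.810° eastward to -173.329°, crossing the antimeridian.

6.861°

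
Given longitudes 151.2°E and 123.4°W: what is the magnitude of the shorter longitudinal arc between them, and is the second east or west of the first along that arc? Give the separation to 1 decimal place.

85.4° east

Raw difference: -123.4 − 151.2 = -274.6°.
Normalise into (−180°, 180°]: -274.6° + 360° = 85.4°.
Positive ⇒ the second point lies to the east; separation 85.4°.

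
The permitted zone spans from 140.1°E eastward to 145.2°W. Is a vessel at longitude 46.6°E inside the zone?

No

Band width going east from +140.1° to -145.2°: ((-145.2 − 140.1) mod 360) = 74.7°.
Offset of +46.6° east of the west edge: ((46.6 − 140.1) mod 360) = 266.5°.
266.5° > 74.7° ⇒ outside.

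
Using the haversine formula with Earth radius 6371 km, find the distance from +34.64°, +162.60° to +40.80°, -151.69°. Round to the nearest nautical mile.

2177 nmi

Δλ = -151.69 − 162.60 = -314.29°; wrapped into (−180°, 180°]: 45.71°.
Δφ = 40.80 − 34.64 = 6.16°.
a = sin²(Δφ/2) + cos φ₁ · cos φ₂ · sin²(Δλ/2) = 0.096841.
c = 2·atan2(√a, √(1−a)) = 0.63290 rad → d = 6371·c ≈ 4032.18 km ≈ 2177.20 nmi.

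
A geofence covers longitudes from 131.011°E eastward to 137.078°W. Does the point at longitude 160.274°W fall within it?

Yes

Band width going east from +131.011° to -137.078°: ((-137.078 − 131.011) mod 360) = 91.911°.
Offset of -160.274° east of the west edge: ((-160.274 − 131.011) mod 360) = 68.715°.
68.715° ≤ 91.911° ⇒ inside.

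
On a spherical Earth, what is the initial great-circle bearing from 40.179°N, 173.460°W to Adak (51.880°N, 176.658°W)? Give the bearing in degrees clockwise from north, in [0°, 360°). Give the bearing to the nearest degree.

350°

Δλ = -176.658 − -173.460 = -3.198°.
θ = atan2( sin Δλ · cos φ₂ , cos φ₁ · sin φ₂ − sin φ₁ · cos φ₂ · cos Δλ )
  = atan2(-0.03444, 0.20342) = -9.608° → normalised to [0°, 360°): 350.392°.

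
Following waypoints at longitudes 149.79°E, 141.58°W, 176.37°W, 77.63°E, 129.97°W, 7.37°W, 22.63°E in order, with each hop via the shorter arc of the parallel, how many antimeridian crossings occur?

3

Leg 1: +149.79° → -141.58°, shortest Δλ = 68.63° (east) — crosses 180°.
Leg 2: -141.58° → -176.37°, shortest Δλ = -34.79° (west) — does not cross 180°.
Leg 3: -176.37° → +77.63°, shortest Δλ = -106.0° (west) — crosses 180°.
Leg 4: +77.63° → -129.97°, shortest Δλ = 152.4° (east) — crosses 180°.
Leg 5: -129.97° → -7.37°, shortest Δλ = 122.6° (east) — does not cross 180°.
Leg 6: -7.37° → +22.63°, shortest Δλ = 30.0° (east) — does not cross 180°.
Total crossings: 3.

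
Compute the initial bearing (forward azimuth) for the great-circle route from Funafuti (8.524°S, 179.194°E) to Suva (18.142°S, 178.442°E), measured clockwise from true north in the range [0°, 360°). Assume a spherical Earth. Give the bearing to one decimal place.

Δλ = 178.442 − 179.194 = -0.752°.
θ = atan2( sin Δλ · cos φ₂ , cos φ₁ · sin φ₂ − sin φ₁ · cos φ₂ · cos Δλ )
  = atan2(-0.01247, -0.16709) = -175.731° → normalised to [0°, 360°): 184.269°.

184.3°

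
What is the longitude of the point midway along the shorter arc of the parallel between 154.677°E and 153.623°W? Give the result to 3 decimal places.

Signed shortest Δλ from +154.677° to -153.623° is +51.700°.
Midpoint longitude = +154.677° + (+51.700°)/2 = +154.677° + 25.850° = +180.527°.
Normalise into (−180°, 180°]: -179.473°.
(The naïve average (+154.677 + -153.623)/2 = 0.527° is on the wrong side of the globe.)

179.473°W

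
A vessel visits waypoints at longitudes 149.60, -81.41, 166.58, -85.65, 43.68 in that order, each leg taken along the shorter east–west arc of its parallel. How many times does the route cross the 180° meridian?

3

Leg 1: +149.60° → -81.41°, shortest Δλ = 128.99° (east) — crosses 180°.
Leg 2: -81.41° → +166.58°, shortest Δλ = -112.01° (west) — crosses 180°.
Leg 3: +166.58° → -85.65°, shortest Δλ = 107.77° (east) — crosses 180°.
Leg 4: -85.65° → +43.68°, shortest Δλ = 129.33° (east) — does not cross 180°.
Total crossings: 3.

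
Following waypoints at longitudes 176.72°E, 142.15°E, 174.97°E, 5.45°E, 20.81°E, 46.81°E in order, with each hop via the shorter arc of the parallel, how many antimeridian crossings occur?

0

Leg 1: +176.72° → +142.15°, shortest Δλ = -34.57° (west) — does not cross 180°.
Leg 2: +142.15° → +174.97°, shortest Δλ = 32.82° (east) — does not cross 180°.
Leg 3: +174.97° → +5.45°, shortest Δλ = -169.52° (west) — does not cross 180°.
Leg 4: +5.45° → +20.81°, shortest Δλ = 15.36° (east) — does not cross 180°.
Leg 5: +20.81° → +46.81°, shortest Δλ = 26.0° (east) — does not cross 180°.
Total crossings: 0.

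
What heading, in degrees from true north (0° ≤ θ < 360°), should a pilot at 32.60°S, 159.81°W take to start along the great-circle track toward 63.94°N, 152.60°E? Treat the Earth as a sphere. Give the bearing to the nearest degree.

Δλ = 152.60 − -159.81 = 312.41°; wrapped into (−180°, 180°]: -47.59°.
θ = atan2( sin Δλ · cos φ₂ , cos φ₁ · sin φ₂ − sin φ₁ · cos φ₂ · cos Δλ )
  = atan2(-0.32436, 0.91643) = -19.491° → normalised to [0°, 360°): 340.509°.

341°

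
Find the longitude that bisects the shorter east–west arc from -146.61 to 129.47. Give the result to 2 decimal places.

Signed shortest Δλ from -146.61° to +129.47° is -83.92°.
Midpoint longitude = -146.61° + (-83.92°)/2 = -146.61° − 41.96° = -188.57°.
Normalise into (−180°, 180°]: +171.43°.
(The naïve average (-146.61 + +129.47)/2 = -8.57° is on the wrong side of the globe.)

+171.43°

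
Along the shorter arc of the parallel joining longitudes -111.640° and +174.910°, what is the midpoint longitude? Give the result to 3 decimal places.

-148.365°

Signed shortest Δλ from -111.640° to +174.910° is -73.450°.
Midpoint longitude = -111.640° + (-73.450°)/2 = -111.640° − 36.725° = -148.365°.
(The naïve average (-111.640 + +174.910)/2 = 31.635° is on the wrong side of the globe.)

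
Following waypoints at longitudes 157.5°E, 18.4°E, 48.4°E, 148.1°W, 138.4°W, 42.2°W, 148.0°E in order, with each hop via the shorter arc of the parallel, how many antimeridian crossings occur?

Leg 1: +157.5° → +18.4°, shortest Δλ = -139.1° (west) — does not cross 180°.
Leg 2: +18.4° → +48.4°, shortest Δλ = 30.0° (east) — does not cross 180°.
Leg 3: +48.4° → -148.1°, shortest Δλ = 163.5° (east) — crosses 180°.
Leg 4: -148.1° → -138.4°, shortest Δλ = 9.7° (east) — does not cross 180°.
Leg 5: -138.4° → -42.2°, shortest Δλ = 96.2° (east) — does not cross 180°.
Leg 6: -42.2° → +148.0°, shortest Δλ = -169.8° (west) — crosses 180°.
Total crossings: 2.

2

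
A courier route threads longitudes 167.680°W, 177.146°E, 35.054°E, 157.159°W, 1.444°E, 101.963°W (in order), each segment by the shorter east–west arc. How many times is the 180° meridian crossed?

Leg 1: -167.680° → +177.146°, shortest Δλ = -15.174° (west) — crosses 180°.
Leg 2: +177.146° → +35.054°, shortest Δλ = -142.092° (west) — does not cross 180°.
Leg 3: +35.054° → -157.159°, shortest Δλ = 167.787° (east) — crosses 180°.
Leg 4: -157.159° → +1.444°, shortest Δλ = 158.603° (east) — does not cross 180°.
Leg 5: +1.444° → -101.963°, shortest Δλ = -103.407° (west) — does not cross 180°.
Total crossings: 2.

2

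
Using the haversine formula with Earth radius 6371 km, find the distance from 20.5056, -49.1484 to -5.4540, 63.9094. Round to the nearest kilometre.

Δλ = 63.9094 − -49.1484 = 113.0578°.
Δφ = -5.4540 − 20.5056 = -25.9596°.
a = sin²(Δφ/2) + cos φ₁ · cos φ₂ · sin²(Δλ/2) = 0.699239.
c = 2·atan2(√a, √(1−a)) = 1.98065 rad → d = 6371·c ≈ 12618.74 km.

12619 km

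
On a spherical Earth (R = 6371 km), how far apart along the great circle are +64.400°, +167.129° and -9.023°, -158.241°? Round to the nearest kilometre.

Δλ = -158.241 − 167.129 = -325.370°; wrapped into (−180°, 180°]: 34.630°.
Δφ = -9.023 − 64.400 = -73.423°.
a = sin²(Δφ/2) + cos φ₁ · cos φ₂ · sin²(Δλ/2) = 0.395149.
c = 2·atan2(√a, √(1−a)) = 1.35953 rad → d = 6371·c ≈ 8661.54 km.

8662 km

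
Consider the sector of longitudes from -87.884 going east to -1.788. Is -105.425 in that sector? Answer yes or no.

No

Band width going east from -87.884° to -1.788°: ((-1.788 − -87.884) mod 360) = 86.096°.
Offset of -105.425° east of the west edge: ((-105.425 − -87.884) mod 360) = 342.459°.
342.459° > 86.096° ⇒ outside.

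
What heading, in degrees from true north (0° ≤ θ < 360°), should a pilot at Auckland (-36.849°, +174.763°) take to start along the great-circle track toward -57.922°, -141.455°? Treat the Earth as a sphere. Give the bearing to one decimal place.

Δλ = -141.455 − 174.763 = -316.218°; wrapped into (−180°, 180°]: 43.782°.
θ = atan2( sin Δλ · cos φ₂ , cos φ₁ · sin φ₂ − sin φ₁ · cos φ₂ · cos Δλ )
  = atan2(0.36746, -0.44810) = 140.647° → normalised to [0°, 360°): 140.647°.

140.6°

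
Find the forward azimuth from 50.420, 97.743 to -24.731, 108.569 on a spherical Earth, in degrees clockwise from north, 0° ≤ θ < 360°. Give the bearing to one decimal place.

169.9°

Δλ = 108.569 − 97.743 = 10.826°.
θ = atan2( sin Δλ · cos φ₂ , cos φ₁ · sin φ₂ − sin φ₁ · cos φ₂ · cos Δλ )
  = atan2(0.17060, -0.95415) = 169.863° → normalised to [0°, 360°): 169.863°.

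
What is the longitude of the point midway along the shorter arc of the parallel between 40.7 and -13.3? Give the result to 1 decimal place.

+13.7°

Signed shortest Δλ from +40.7° to -13.3° is -54.0°.
Midpoint longitude = +40.7° + (-54.0°)/2 = +40.7° − 27.0° = +13.7°.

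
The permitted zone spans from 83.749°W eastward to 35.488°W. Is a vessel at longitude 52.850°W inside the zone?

Yes

Band width going east from -83.749° to -35.488°: ((-35.488 − -83.749) mod 360) = 48.261°.
Offset of -52.850° east of the west edge: ((-52.850 − -83.749) mod 360) = 30.899°.
30.899° ≤ 48.261° ⇒ inside.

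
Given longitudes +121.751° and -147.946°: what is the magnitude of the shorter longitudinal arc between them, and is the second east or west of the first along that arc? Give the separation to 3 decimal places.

90.303° east

Raw difference: -147.946 − 121.751 = -269.697°.
Normalise into (−180°, 180°]: -269.697° + 360° = 90.303°.
Positive ⇒ the second point lies to the east; separation 90.303°.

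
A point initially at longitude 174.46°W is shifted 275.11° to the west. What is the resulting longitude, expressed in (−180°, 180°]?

Start at -174.46°; shift −275.11° → -449.57°.
-449.57° lies outside (−180°, 180°]; add 360° → -89.57°.

89.57°W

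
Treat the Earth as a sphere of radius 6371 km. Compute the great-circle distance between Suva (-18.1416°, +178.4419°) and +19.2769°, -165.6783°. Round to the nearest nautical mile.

Δλ = -165.6783 − 178.4419 = -344.1202°; wrapped into (−180°, 180°]: 15.8798°.
Δφ = 19.2769 − -18.1416 = 37.4185°.
a = sin²(Δφ/2) + cos φ₁ · cos φ₂ · sin²(Δλ/2) = 0.120007.
c = 2·atan2(√a, √(1−a)) = 0.70750 rad → d = 6371·c ≈ 4507.51 km ≈ 2433.86 nmi.

2434 nmi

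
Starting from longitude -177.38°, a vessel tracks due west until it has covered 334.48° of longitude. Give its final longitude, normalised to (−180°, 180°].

Start at -177.38°; shift −334.48° → -511.86°.
-511.86° lies outside (−180°, 180°]; add 360° → -151.86°.

-151.86°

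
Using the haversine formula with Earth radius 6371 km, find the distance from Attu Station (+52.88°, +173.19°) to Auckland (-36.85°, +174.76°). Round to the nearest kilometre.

9979 km

Δλ = 174.76 − 173.19 = 1.57°.
Δφ = -36.85 − 52.88 = -89.73°.
a = sin²(Δφ/2) + cos φ₁ · cos φ₂ · sin²(Δλ/2) = 0.497734.
c = 2·atan2(√a, √(1−a)) = 1.56627 rad → d = 6371·c ≈ 9978.68 km.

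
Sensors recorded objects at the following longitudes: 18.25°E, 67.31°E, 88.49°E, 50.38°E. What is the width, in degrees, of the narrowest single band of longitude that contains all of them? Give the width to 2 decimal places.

Sort the longitudes: +18.25°, +50.38°, +67.31°, +88.49°.
Eastward gaps between consecutive values (wrapping around): 32.13°, 16.93°, 21.18°, 289.76°.
Largest gap = 289.76° ⇒ minimal covering band is its complement: 360° − 289.76° = 70.24°.
Band runs from +18.25° eastward to +88.49°.

70.24°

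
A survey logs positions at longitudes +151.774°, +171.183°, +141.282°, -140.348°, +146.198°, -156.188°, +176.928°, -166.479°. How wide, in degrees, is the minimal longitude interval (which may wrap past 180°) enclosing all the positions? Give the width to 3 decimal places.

78.370°

Sort the longitudes: -166.479°, -156.188°, -140.348°, +141.282°, +146.198°, +151.774°, +171.183°, +176.928°.
Eastward gaps between consecutive values (wrapping around): 10.291°, 15.840°, 281.630°, 4.916°, 5.576°, 19.409°, 5.745°, 16.593°.
Largest gap = 281.630° ⇒ minimal covering band is its complement: 360° − 281.630° = 78.370°.
Band runs from +141.282° eastward to -140.348°, crossing the antimeridian.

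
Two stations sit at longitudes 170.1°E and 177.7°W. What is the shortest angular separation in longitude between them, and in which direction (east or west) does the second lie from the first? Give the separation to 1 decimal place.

Raw difference: -177.7 − 170.1 = -347.8°.
Normalise into (−180°, 180°]: -347.8° + 360° = 12.2°.
Positive ⇒ the second point lies to the east; separation 12.2°.

12.2° east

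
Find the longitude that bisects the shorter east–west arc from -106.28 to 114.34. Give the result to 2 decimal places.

Signed shortest Δλ from -106.28° to +114.34° is -139.38°.
Midpoint longitude = -106.28° + (-139.38°)/2 = -106.28° − 69.69° = -175.97°.
(The naïve average (-106.28 + +114.34)/2 = 4.03° is on the wrong side of the globe.)

-175.97°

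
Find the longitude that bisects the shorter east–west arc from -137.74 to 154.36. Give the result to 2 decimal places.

-171.69°

Signed shortest Δλ from -137.74° to +154.36° is -67.90°.
Midpoint longitude = -137.74° + (-67.90°)/2 = -137.74° − 33.95° = -171.69°.
(The naïve average (-137.74 + +154.36)/2 = 8.31° is on the wrong side of the globe.)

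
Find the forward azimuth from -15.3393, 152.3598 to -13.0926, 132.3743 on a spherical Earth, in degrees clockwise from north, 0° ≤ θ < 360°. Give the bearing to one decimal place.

274.1°

Δλ = 132.3743 − 152.3598 = -19.9855°.
θ = atan2( sin Δλ · cos φ₂ , cos φ₁ · sin φ₂ − sin φ₁ · cos φ₂ · cos Δλ )
  = atan2(-0.33290, 0.02369) = -85.930° → normalised to [0°, 360°): 274.070°.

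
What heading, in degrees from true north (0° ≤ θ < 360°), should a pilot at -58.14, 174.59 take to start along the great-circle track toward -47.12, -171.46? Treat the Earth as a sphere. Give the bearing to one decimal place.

43.3°

Δλ = -171.46 − 174.59 = -346.05°; wrapped into (−180°, 180°]: 13.95°.
θ = atan2( sin Δλ · cos φ₂ , cos φ₁ · sin φ₂ − sin φ₁ · cos φ₂ · cos Δλ )
  = atan2(0.16404, 0.17411) = 43.295° → normalised to [0°, 360°): 43.295°.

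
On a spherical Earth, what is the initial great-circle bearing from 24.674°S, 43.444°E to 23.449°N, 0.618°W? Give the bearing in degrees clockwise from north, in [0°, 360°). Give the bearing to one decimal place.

314.9°

Δλ = -0.618 − 43.444 = -44.062°.
θ = atan2( sin Δλ · cos φ₂ , cos φ₁ · sin φ₂ − sin φ₁ · cos φ₂ · cos Δλ )
  = atan2(-0.63800, 0.63680) = -45.054° → normalised to [0°, 360°): 314.946°.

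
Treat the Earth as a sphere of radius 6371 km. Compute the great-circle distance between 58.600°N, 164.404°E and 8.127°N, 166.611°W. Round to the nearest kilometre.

Δλ = -166.611 − 164.404 = -331.015°; wrapped into (−180°, 180°]: 28.985°.
Δφ = 8.127 − 58.600 = -50.473°.
a = sin²(Δφ/2) + cos φ₁ · cos φ₂ · sin²(Δλ/2) = 0.214081.
c = 2·atan2(√a, √(1−a)) = 0.96205 rad → d = 6371·c ≈ 6129.22 km.

6129 km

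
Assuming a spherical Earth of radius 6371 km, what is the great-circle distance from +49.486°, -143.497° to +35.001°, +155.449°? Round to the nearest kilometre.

5124 km

Δλ = 155.449 − -143.497 = 298.946°; wrapped into (−180°, 180°]: -61.054°.
Δφ = 35.001 − 49.486 = -14.485°.
a = sin²(Δφ/2) + cos φ₁ · cos φ₂ · sin²(Δλ/2) = 0.153190.
c = 2·atan2(√a, √(1−a)) = 0.80429 rad → d = 6371·c ≈ 5124.16 km.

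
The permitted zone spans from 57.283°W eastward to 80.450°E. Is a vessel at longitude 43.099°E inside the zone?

Yes

Band width going east from -57.283° to +80.450°: ((80.450 − -57.283) mod 360) = 137.733°.
Offset of +43.099° east of the west edge: ((43.099 − -57.283) mod 360) = 100.382°.
100.382° ≤ 137.733° ⇒ inside.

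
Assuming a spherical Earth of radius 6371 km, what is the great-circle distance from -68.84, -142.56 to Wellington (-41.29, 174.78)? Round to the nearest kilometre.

3939 km

Δλ = 174.78 − -142.56 = 317.34°; wrapped into (−180°, 180°]: -42.66°.
Δφ = -41.29 − -68.84 = 27.55°.
a = sin²(Δφ/2) + cos φ₁ · cos φ₂ · sin²(Δλ/2) = 0.092581.
c = 2·atan2(√a, √(1−a)) = 0.61835 rad → d = 6371·c ≈ 3939.49 km.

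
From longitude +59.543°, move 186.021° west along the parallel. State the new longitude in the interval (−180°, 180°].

-126.478°

Start at +59.543°; shift −186.021° → -126.478°.
-126.478° already lies in (−180°, 180°].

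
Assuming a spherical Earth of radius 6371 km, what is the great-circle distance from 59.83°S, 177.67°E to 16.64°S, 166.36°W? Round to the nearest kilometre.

4973 km

Δλ = -166.36 − 177.67 = -344.03°; wrapped into (−180°, 180°]: 15.97°.
Δφ = -16.64 − -59.83 = 43.19°.
a = sin²(Δφ/2) + cos φ₁ · cos φ₂ · sin²(Δλ/2) = 0.144748.
c = 2·atan2(√a, √(1−a)) = 0.78058 rad → d = 6371·c ≈ 4973.09 km.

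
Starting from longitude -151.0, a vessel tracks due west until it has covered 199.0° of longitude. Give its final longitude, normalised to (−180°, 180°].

Start at -151.0°; shift −199.0° → -350.0°.
-350.0° lies outside (−180°, 180°]; add 360° → +10.0°.

+10.0°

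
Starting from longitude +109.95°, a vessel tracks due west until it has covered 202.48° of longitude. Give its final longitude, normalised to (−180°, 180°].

-92.53°

Start at +109.95°; shift −202.48° → -92.53°.
-92.53° already lies in (−180°, 180°].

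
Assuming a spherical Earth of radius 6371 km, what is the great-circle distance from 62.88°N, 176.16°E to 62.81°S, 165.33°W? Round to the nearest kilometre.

14061 km

Δλ = -165.33 − 176.16 = -341.49°; wrapped into (−180°, 180°]: 18.51°.
Δφ = -62.81 − 62.88 = -125.69°.
a = sin²(Δφ/2) + cos φ₁ · cos φ₂ · sin²(Δλ/2) = 0.797088.
c = 2·atan2(√a, √(1−a)) = 2.20704 rad → d = 6371·c ≈ 14061.03 km.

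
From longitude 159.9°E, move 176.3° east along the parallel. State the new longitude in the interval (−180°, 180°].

Start at +159.9°; shift +176.3° → +336.2°.
+336.2° lies outside (−180°, 180°]; subtract 360° → -23.8°.

23.8°W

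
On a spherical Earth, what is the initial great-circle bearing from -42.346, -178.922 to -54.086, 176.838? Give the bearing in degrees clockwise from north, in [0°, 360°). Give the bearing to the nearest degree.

Δλ = 176.838 − -178.922 = 355.760°; wrapped into (−180°, 180°]: -4.240°.
θ = atan2( sin Δλ · cos φ₂ , cos φ₁ · sin φ₂ − sin φ₁ · cos φ₂ · cos Δλ )
  = atan2(-0.04337, -0.20455) = -168.030° → normalised to [0°, 360°): 191.970°.

192°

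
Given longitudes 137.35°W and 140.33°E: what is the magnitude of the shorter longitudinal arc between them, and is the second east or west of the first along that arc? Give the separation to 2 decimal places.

Raw difference: 140.33 − -137.35 = 277.68°.
Normalise into (−180°, 180°]: 277.68° − 360° = -82.32°.
Negative ⇒ the second point lies to the west; separation 82.32°.

82.32° west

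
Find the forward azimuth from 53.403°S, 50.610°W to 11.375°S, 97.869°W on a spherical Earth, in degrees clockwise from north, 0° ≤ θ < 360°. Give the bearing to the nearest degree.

Δλ = -97.869 − -50.610 = -47.259°.
θ = atan2( sin Δλ · cos φ₂ , cos φ₁ · sin φ₂ − sin φ₁ · cos φ₂ · cos Δλ )
  = atan2(-0.72000, 0.41659) = -59.946° → normalised to [0°, 360°): 300.054°.

300°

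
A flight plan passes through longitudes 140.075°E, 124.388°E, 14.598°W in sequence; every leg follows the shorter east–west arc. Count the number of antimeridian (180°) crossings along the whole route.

Leg 1: +140.075° → +124.388°, shortest Δλ = -15.687° (west) — does not cross 180°.
Leg 2: +124.388° → -14.598°, shortest Δλ = -138.986° (west) — does not cross 180°.
Total crossings: 0.

0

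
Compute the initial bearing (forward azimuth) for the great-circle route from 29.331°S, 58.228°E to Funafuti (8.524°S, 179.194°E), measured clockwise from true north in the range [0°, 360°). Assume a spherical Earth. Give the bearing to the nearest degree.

114°

Δλ = 179.194 − 58.228 = 120.966°.
θ = atan2( sin Δλ · cos φ₂ , cos φ₁ · sin φ₂ − sin φ₁ · cos φ₂ · cos Δλ )
  = atan2(0.84800, -0.37848) = 114.052° → normalised to [0°, 360°): 114.052°.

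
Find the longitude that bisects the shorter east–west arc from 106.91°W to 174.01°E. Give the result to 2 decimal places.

Signed shortest Δλ from -106.91° to +174.01° is -79.08°.
Midpoint longitude = -106.91° + (-79.08°)/2 = -106.91° − 39.54° = -146.45°.
(The naïve average (-106.91 + +174.01)/2 = 33.55° is on the wrong side of the globe.)

146.45°W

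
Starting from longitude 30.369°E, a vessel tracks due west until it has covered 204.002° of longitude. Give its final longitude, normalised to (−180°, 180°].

173.633°W

Start at +30.369°; shift −204.002° → -173.633°.
-173.633° already lies in (−180°, 180°].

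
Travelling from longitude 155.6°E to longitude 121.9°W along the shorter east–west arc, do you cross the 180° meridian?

Yes

Naïve |-121.9 − 155.6| = 277.5° > 180°, so the shorter arc goes the other way round — across 180°.
Signed shortest Δλ = ((-121.9 − 155.6 + 180) mod 360) − 180 = 82.5°.
Going east by 82.5° from +155.6° passes through 180° before reaching -121.9°.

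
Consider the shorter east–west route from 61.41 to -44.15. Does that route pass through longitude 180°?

Signed shortest Δλ = ((-44.15 − 61.41 + 180) mod 360) − 180 = -105.56°.
Going west by 105.56° from +61.41° reaches -44.15° without touching 180°.

No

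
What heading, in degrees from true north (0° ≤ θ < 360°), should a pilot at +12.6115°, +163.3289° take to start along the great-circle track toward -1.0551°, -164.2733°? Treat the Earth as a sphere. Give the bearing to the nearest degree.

111°

Δλ = -164.2733 − 163.3289 = -327.6022°; wrapped into (−180°, 180°]: 32.3978°.
θ = atan2( sin Δλ · cos φ₂ , cos φ₁ · sin φ₂ − sin φ₁ · cos φ₂ · cos Δλ )
  = atan2(0.53570, -0.20229) = 110.688° → normalised to [0°, 360°): 110.688°.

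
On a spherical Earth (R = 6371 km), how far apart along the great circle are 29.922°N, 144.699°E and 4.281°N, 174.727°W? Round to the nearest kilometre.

Δλ = -174.727 − 144.699 = -319.426°; wrapped into (−180°, 180°]: 40.574°.
Δφ = 4.281 − 29.922 = -25.641°.
a = sin²(Δφ/2) + cos φ₁ · cos φ₂ · sin²(Δλ/2) = 0.153140.
c = 2·atan2(√a, √(1−a)) = 0.80416 rad → d = 6371·c ≈ 5123.28 km.

5123 km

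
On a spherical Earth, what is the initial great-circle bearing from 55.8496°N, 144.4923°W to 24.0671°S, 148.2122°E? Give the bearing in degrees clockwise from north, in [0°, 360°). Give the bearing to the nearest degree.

238°

Δλ = 148.2122 − -144.4923 = 292.7045°; wrapped into (−180°, 180°]: -67.2955°.
θ = atan2( sin Δλ · cos φ₂ , cos φ₁ · sin φ₂ − sin φ₁ · cos φ₂ · cos Δλ )
  = atan2(-0.84231, -0.52058) = -121.718° → normalised to [0°, 360°): 238.282°.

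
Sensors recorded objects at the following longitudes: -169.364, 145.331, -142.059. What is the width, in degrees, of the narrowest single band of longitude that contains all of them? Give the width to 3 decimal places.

Sort the longitudes: -169.364°, -142.059°, +145.331°.
Eastward gaps between consecutive values (wrapping around): 27.305°, 287.390°, 45.305°.
Largest gap = 287.390° ⇒ minimal covering band is its complement: 360° − 287.390° = 72.610°.
Band runs from +145.331° eastward to -142.059°, crossing the antimeridian.

72.610°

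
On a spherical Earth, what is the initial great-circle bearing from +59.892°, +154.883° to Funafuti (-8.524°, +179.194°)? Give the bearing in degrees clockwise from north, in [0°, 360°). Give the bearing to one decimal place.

Δλ = 179.194 − 154.883 = 24.311°.
θ = atan2( sin Δλ · cos φ₂ , cos φ₁ · sin φ₂ − sin φ₁ · cos φ₂ · cos Δλ )
  = atan2(0.40714, -0.85401) = 154.511° → normalised to [0°, 360°): 154.511°.

154.5°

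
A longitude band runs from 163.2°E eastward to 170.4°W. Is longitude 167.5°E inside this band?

Band width going east from +163.2° to -170.4°: ((-170.4 − 163.2) mod 360) = 26.4°.
Offset of +167.5° east of the west edge: ((167.5 − 163.2) mod 360) = 4.3°.
4.3° ≤ 26.4° ⇒ inside.

Yes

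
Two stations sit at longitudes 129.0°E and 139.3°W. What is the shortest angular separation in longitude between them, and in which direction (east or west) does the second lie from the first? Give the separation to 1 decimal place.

91.7° east

Raw difference: -139.3 − 129.0 = -268.3°.
Normalise into (−180°, 180°]: -268.3° + 360° = 91.7°.
Positive ⇒ the second point lies to the east; separation 91.7°.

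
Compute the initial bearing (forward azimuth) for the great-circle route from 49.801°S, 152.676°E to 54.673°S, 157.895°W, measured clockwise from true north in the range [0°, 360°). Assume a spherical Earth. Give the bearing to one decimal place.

Δλ = -157.895 − 152.676 = -310.571°; wrapped into (−180°, 180°]: 49.429°.
θ = atan2( sin Δλ · cos φ₂ , cos φ₁ · sin φ₂ − sin φ₁ · cos φ₂ · cos Δλ )
  = atan2(0.43923, -0.23934) = 118.586° → normalised to [0°, 360°): 118.586°.

118.6°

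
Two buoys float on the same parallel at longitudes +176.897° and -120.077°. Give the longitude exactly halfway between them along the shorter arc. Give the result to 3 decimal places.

Signed shortest Δλ from +176.897° to -120.077° is +63.026°.
Midpoint longitude = +176.897° + (+63.026°)/2 = +176.897° + 31.513° = +208.410°.
Normalise into (−180°, 180°]: -151.590°.
(The naïve average (+176.897 + -120.077)/2 = 28.41° is on the wrong side of the globe.)

-151.590°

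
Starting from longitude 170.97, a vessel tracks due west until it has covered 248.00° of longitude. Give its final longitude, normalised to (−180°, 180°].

-77.03°

Start at +170.97°; shift −248.00° → -77.03°.
-77.03° already lies in (−180°, 180°].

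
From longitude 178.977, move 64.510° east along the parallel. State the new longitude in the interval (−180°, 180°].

-116.513°

Start at +178.977°; shift +64.510° → +243.487°.
+243.487° lies outside (−180°, 180°]; subtract 360° → -116.513°.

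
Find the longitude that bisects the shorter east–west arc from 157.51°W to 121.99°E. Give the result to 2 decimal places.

162.24°E

Signed shortest Δλ from -157.51° to +121.99° is -80.50°.
Midpoint longitude = -157.51° + (-80.50°)/2 = -157.51° − 40.25° = -197.76°.
Normalise into (−180°, 180°]: +162.24°.
(The naïve average (-157.51 + +121.99)/2 = -17.76° is on the wrong side of the globe.)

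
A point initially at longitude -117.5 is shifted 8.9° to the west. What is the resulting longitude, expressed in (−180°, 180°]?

Start at -117.5°; shift −8.9° → -126.4°.
-126.4° already lies in (−180°, 180°].

-126.4°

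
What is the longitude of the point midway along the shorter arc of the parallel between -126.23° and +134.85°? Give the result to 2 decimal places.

-175.69°

Signed shortest Δλ from -126.23° to +134.85° is -98.92°.
Midpoint longitude = -126.23° + (-98.92°)/2 = -126.23° − 49.46° = -175.69°.
(The naïve average (-126.23 + +134.85)/2 = 4.31° is on the wrong side of the globe.)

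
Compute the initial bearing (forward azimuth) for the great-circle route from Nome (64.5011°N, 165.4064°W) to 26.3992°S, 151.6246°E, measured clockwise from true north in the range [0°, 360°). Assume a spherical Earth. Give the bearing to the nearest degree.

218°

Δλ = 151.6246 − -165.4064 = 317.0310°; wrapped into (−180°, 180°]: -42.9690°.
θ = atan2( sin Δλ · cos φ₂ , cos φ₁ · sin φ₂ − sin φ₁ · cos φ₂ · cos Δλ )
  = atan2(-0.61052, -0.78298) = -142.055° → normalised to [0°, 360°): 217.945°.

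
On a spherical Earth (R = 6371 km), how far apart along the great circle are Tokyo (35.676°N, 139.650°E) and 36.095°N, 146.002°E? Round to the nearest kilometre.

574 km

Δλ = 146.002 − 139.650 = 6.352°.
Δφ = 36.095 − 35.676 = 0.419°.
a = sin²(Δφ/2) + cos φ₁ · cos φ₂ · sin²(Δλ/2) = 0.002028.
c = 2·atan2(√a, √(1−a)) = 0.09010 rad → d = 6371·c ≈ 574.04 km.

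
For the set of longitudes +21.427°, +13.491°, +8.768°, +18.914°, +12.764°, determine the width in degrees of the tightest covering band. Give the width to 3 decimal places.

12.659°

Sort the longitudes: +8.768°, +12.764°, +13.491°, +18.914°, +21.427°.
Eastward gaps between consecutive values (wrapping around): 3.996°, 0.727°, 5.423°, 2.513°, 347.341°.
Largest gap = 347.341° ⇒ minimal covering band is its complement: 360° − 347.341° = 12.659°.
Band runs from +8.768° eastward to +21.427°.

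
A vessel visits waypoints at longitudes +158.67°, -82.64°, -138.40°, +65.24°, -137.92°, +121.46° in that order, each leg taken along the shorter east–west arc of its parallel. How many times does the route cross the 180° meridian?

Leg 1: +158.67° → -82.64°, shortest Δλ = 118.69° (east) — crosses 180°.
Leg 2: -82.64° → -138.40°, shortest Δλ = -55.76° (west) — does not cross 180°.
Leg 3: -138.40° → +65.24°, shortest Δλ = -156.36° (west) — crosses 180°.
Leg 4: +65.24° → -137.92°, shortest Δλ = 156.84° (east) — crosses 180°.
Leg 5: -137.92° → +121.46°, shortest Δλ = -100.62° (west) — crosses 180°.
Total crossings: 4.

4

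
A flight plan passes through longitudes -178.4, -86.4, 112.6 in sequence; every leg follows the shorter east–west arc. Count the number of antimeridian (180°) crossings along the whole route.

1

Leg 1: -178.4° → -86.4°, shortest Δλ = 92.0° (east) — does not cross 180°.
Leg 2: -86.4° → +112.6°, shortest Δλ = -161.0° (west) — crosses 180°.
Total crossings: 1.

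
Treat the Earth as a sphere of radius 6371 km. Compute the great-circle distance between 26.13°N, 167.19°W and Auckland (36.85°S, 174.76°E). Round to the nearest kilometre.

7253 km

Δλ = 174.76 − -167.19 = 341.95°; wrapped into (−180°, 180°]: -18.05°.
Δφ = -36.85 − 26.13 = -62.98°.
a = sin²(Δφ/2) + cos φ₁ · cos φ₂ · sin²(Δλ/2) = 0.290527.
c = 2·atan2(√a, √(1−a)) = 1.13851 rad → d = 6371·c ≈ 7253.47 km.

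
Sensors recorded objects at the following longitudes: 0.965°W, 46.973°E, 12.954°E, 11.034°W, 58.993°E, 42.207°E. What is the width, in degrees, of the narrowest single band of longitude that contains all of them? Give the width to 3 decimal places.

70.027°

Sort the longitudes: -11.034°, -0.965°, +12.954°, +42.207°, +46.973°, +58.993°.
Eastward gaps between consecutive values (wrapping around): 10.069°, 13.919°, 29.253°, 4.766°, 12.020°, 289.973°.
Largest gap = 289.973° ⇒ minimal covering band is its complement: 360° − 289.973° = 70.027°.
Band runs from -11.034° eastward to +58.993°.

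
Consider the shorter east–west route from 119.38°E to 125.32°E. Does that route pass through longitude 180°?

Signed shortest Δλ = ((125.32 − 119.38 + 180) mod 360) − 180 = 5.94°.
Going east by 5.94° from +119.38° reaches +125.32° without touching 180°.

No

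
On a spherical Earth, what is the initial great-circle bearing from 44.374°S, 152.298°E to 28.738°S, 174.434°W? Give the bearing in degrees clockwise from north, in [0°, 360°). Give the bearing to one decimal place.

Δλ = -174.434 − 152.298 = -326.732°; wrapped into (−180°, 180°]: 33.268°.
θ = atan2( sin Δλ · cos φ₂ , cos φ₁ · sin φ₂ − sin φ₁ · cos φ₂ · cos Δλ )
  = atan2(0.48099, 0.16903) = 70.637° → normalised to [0°, 360°): 70.637°.

70.6°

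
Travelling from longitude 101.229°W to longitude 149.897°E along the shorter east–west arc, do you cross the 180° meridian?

Naïve |149.897 − -101.229| = 251.126° > 180°, so the shorter arc goes the other way round — across 180°.
Signed shortest Δλ = ((149.897 − -101.229 + 180) mod 360) − 180 = -108.874°.
Going west by 108.874° from -101.229° passes through 180° before reaching +149.897°.

Yes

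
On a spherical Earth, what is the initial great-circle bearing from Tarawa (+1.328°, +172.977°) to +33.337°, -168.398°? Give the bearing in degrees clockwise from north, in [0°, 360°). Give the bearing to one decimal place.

Δλ = -168.398 − 172.977 = -341.375°; wrapped into (−180°, 180°]: 18.625°.
θ = atan2( sin Δλ · cos φ₂ , cos φ₁ · sin φ₂ − sin φ₁ · cos φ₂ · cos Δλ )
  = atan2(0.26682, 0.53107) = 26.676° → normalised to [0°, 360°): 26.676°.

26.7°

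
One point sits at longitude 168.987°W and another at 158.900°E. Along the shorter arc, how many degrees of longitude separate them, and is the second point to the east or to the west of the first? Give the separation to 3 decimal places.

32.113° west

Raw difference: 158.900 − -168.987 = 327.887°.
Normalise into (−180°, 180°]: 327.887° − 360° = -32.113°.
Negative ⇒ the second point lies to the west; separation 32.113°.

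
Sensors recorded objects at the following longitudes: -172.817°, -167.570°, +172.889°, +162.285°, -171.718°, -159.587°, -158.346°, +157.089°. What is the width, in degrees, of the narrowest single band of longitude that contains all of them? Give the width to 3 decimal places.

44.565°

Sort the longitudes: -172.817°, -171.718°, -167.570°, -159.587°, -158.346°, +157.089°, +162.285°, +172.889°.
Eastward gaps between consecutive values (wrapping around): 1.099°, 4.148°, 7.983°, 1.241°, 315.435°, 5.196°, 10.604°, 14.294°.
Largest gap = 315.435° ⇒ minimal covering band is its complement: 360° − 315.435° = 44.565°.
Band runs from +157.089° eastward to -158.346°, crossing the antimeridian.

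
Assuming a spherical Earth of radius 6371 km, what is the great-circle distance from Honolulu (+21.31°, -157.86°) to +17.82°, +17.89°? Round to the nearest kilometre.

15639 km

Δλ = 17.89 − -157.86 = 175.75°.
Δφ = 17.82 − 21.31 = -3.49°.
a = sin²(Δφ/2) + cos φ₁ · cos φ₂ · sin²(Δλ/2) = 0.886639.
c = 2·atan2(√a, √(1−a)) = 2.45479 rad → d = 6371·c ≈ 15639.47 km.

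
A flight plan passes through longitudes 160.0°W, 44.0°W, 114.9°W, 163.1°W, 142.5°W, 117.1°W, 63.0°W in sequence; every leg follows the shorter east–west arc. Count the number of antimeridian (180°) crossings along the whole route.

Leg 1: -160.0° → -44.0°, shortest Δλ = 116.0° (east) — does not cross 180°.
Leg 2: -44.0° → -114.9°, shortest Δλ = -70.9° (west) — does not cross 180°.
Leg 3: -114.9° → -163.1°, shortest Δλ = -48.2° (west) — does not cross 180°.
Leg 4: -163.1° → -142.5°, shortest Δλ = 20.6° (east) — does not cross 180°.
Leg 5: -142.5° → -117.1°, shortest Δλ = 25.4° (east) — does not cross 180°.
Leg 6: -117.1° → -63.0°, shortest Δλ = 54.1° (east) — does not cross 180°.
Total crossings: 0.

0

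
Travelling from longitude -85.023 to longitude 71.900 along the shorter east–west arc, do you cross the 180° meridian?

No

Signed shortest Δλ = ((71.900 − -85.023 + 180) mod 360) − 180 = 156.923°.
Going east by 156.923° from -85.023° reaches +71.900° without touching 180°.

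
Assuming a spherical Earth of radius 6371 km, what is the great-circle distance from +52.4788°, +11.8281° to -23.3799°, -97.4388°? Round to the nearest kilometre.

13338 km

Δλ = -97.4388 − 11.8281 = -109.2669°.
Δφ = -23.3799 − 52.4788 = -75.8587°.
a = sin²(Δφ/2) + cos φ₁ · cos φ₂ · sin²(Δλ/2) = 0.749601.
c = 2·atan2(√a, √(1−a)) = 2.09347 rad → d = 6371·c ≈ 13337.52 km.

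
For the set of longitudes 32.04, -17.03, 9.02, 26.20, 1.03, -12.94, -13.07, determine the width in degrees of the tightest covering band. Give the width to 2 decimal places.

Sort the longitudes: -17.03°, -13.07°, -12.94°, +1.03°, +9.02°, +26.20°, +32.04°.
Eastward gaps between consecutive values (wrapping around): 3.96°, 0.13°, 13.97°, 7.99°, 17.18°, 5.84°, 310.93°.
Largest gap = 310.93° ⇒ minimal covering band is its complement: 360° − 310.93° = 49.07°.
Band runs from -17.03° eastward to +32.04°.

49.07°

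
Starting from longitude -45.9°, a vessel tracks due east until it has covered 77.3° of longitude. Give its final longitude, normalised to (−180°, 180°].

Start at -45.9°; shift +77.3° → +31.4°.
+31.4° already lies in (−180°, 180°].

+31.4°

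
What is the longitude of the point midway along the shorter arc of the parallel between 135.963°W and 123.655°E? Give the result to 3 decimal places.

173.846°E

Signed shortest Δλ from -135.963° to +123.655° is -100.382°.
Midpoint longitude = -135.963° + (-100.382°)/2 = -135.963° − 50.191° = -186.154°.
Normalise into (−180°, 180°]: +173.846°.
(The naïve average (-135.963 + +123.655)/2 = -6.154° is on the wrong side of the globe.)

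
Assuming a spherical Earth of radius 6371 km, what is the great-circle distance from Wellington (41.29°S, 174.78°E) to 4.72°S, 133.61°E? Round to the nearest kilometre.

5763 km

Δλ = 133.61 − 174.78 = -41.17°.
Δφ = -4.72 − -41.29 = 36.57°.
a = sin²(Δφ/2) + cos φ₁ · cos φ₂ · sin²(Δλ/2) = 0.191006.
c = 2·atan2(√a, √(1−a)) = 0.90462 rad → d = 6371·c ≈ 5763.30 km.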